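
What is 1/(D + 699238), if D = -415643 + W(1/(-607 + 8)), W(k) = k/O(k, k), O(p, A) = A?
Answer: 1/283596 ≈ 3.5261e-6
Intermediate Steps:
W(k) = 1 (W(k) = k/k = 1)
D = -415642 (D = -415643 + 1 = -415642)
1/(D + 699238) = 1/(-415642 + 699238) = 1/283596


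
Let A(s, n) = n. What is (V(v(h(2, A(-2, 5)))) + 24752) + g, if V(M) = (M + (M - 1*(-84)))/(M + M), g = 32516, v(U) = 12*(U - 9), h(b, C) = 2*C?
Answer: 114545/2 ≈ 57273.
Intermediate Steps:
v(U) = -108 + 12*U (v(U) = 12*(-9 + U) = -108 + 12*U)
V(M) = (84 + 2*M)/(2*M) (V(M) = (M + (M + 84))/((2*M)) = (M + (84 + M))*(1/(2*M)) = (84 + 2*M)*(1/(2*M)) = (84 + 2*M)/(2*M))
(V(v(h(2, A(-2, 5)))) + 24752) + g = ((42 + (-108 + 12*(2*5)))/(-108 + 12*(2*5)) + 24752) + 32516 = ((42 + (-108 + 12*10))/(-108 + 12*10) + 24752) + 32516 = ((42 + (-108 + 120))/(-108 + 120) + 24752) + 32516 = ((42 + 12)/12 + 24752) + 32516 = ((1/12)*54 + 24752) + 32516 = (9/2 + 24752) + 32516 = 49513/2 + 32516 = 114545/2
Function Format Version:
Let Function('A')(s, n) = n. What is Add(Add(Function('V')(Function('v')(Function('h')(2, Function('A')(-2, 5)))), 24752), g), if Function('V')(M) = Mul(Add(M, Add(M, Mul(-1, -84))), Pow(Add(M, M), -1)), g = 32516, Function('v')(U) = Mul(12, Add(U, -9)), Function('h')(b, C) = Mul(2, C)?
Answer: Rational(114545, 2) ≈ 57273.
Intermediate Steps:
Function('v')(U) = Add(-108, Mul(12, U)) (Function('v')(U) = Mul(12, Add(-9, U)) = Add(-108, Mul(12, U)))
Function('V')(M) = Mul(Rational(1, 2), Pow(M, -1), Add(84, Mul(2, M))) (Function('V')(M) = Mul(Add(M, Add(M, 84)), Pow(Mul(2, M), -1)) = Mul(Add(M, Add(84, M)), Mul(Rational(1, 2), Pow(M, -1))) = Mul(Add(84, Mul(2, M)), Mul(Rational(1, 2), Pow(M, -1))) = Mul(Rational(1, 2), Pow(M, -1), Add(84, Mul(2, M))))
Add(Add(Function('V')(Function('v')(Function('h')(2, Function('A')(-2, 5)))), 24752), g) = Add(Add(Mul(Pow(Add(-108, Mul(12, Mul(2, 5))), -1), Add(42, Add(-108, Mul(12, Mul(2, 5))))), 24752), 32516) = Add(Add(Mul(Pow(Add(-108, Mul(12, 10)), -1), Add(42, Add(-108, Mul(12, 10)))), 24752), 32516) = Add(Add(Mul(Pow(Add(-108, 120), -1), Add(42, Add(-108, 120))), 24752), 32516) = Add(Add(Mul(Pow(12, -1), Add(42, 12)), 24752), 32516) = Add(Add(Mul(Rational(1, 12), 54), 24752), 32516) = Add(Add(Rational(9, 2), 24752), 32516) = Add(Rational(49513, 2), 32516) = Rational(114545, 2)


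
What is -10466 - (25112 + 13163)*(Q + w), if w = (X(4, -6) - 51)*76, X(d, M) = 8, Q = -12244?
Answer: 593711334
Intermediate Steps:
w = -3268 (w = (8 - 51)*76 = -43*76 = -3268)
-10466 - (25112 + 13163)*(Q + w) = -10466 - (25112 + 13163)*(-12244 - 3268) = -10466 - 38275*(-15512) = -10466 - 1*(-593721800) = -10466 + 593721800 = 593711334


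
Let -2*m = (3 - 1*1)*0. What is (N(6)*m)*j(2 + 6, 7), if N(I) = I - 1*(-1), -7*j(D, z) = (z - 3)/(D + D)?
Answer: 0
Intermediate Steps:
j(D, z) = -(-3 + z)/(14*D) (j(D, z) = -(z - 3)/(7*(D + D)) = -(-3 + z)/(7*(2*D)) = -(-3 + z)*1/(2*D)/7 = -(-3 + z)/(14*D))
N(I) = 1 + I (N(I) = I + 1 = 1 + I)
m = 0 (m = -(3 - 1*1)*0/2 = -(3 - 1)*0/2 = -0 = -½*0 = 0)
(N(6)*m)*j(2 + 6, 7) = ((1 + 6)*0)*((3 - 1*7)/(14*(2 + 6))) = (7*0)*((1/14)*(3 - 7)/8) = 0*((1/14)*(⅛)*(-4)) = 0*(-1/28) = 0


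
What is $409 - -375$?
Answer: $784$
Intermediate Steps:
$409 - -375 = 409 + 375 = 784$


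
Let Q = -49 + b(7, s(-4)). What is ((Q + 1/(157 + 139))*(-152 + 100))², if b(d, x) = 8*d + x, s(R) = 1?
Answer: 948455209/5476 ≈ 1.7320e+5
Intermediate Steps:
b(d, x) = x + 8*d
Q = 8 (Q = -49 + (1 + 8*7) = -49 + (1 + 56) = -49 + 57 = 8)
((Q + 1/(157 + 139))*(-152 + 100))² = ((8 + 1/(157 + 139))*(-152 + 100))² = ((8 + 1/296)*(-52))² = ((2369/296)*(-52))² = (-30797/74)² = 948455209/5476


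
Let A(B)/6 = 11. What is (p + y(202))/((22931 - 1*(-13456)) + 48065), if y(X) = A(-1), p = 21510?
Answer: 5394/21113 ≈ 0.25548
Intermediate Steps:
A(B) = 66 (A(B) = 6*11 = 66)
y(X) = 66
(p + y(202))/((22931 - 1*(-13456)) + 48065) = (21510 + 66)/((22931 - 1*(-13456)) + 48065) = 21576/((22931 + 13456) + 48065) = 21576/(36387 + 48065) = 21576/84452 = 21576*(1/84452) = 5394/21113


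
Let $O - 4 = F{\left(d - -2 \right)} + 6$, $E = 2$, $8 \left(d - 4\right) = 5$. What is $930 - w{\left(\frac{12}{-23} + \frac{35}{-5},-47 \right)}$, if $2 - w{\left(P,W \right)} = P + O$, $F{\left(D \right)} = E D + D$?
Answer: $\frac{174865}{184} \approx 950.35$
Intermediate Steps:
$d = \frac{37}{8}$ ($d = 4 + \frac{1}{8} \cdot 5 = 4 + \frac{5}{8} = \frac{37}{8} \approx 4.625$)
$F{\left(D \right)} = 3 D$ ($F{\left(D \right)} = 2 D + D = 3 D$)
$O = \frac{239}{8}$ ($O = 4 + \left(3 \left(\frac{37}{8} - -2\right) + 6\right) = 4 + \left(3 \left(\frac{37}{8} + 2\right) + 6\right) = 4 + \left(3 \cdot \frac{53}{8} + 6\right) = 4 + \left(\frac{159}{8} + 6\right) = 4 + \frac{207}{8} = \frac{239}{8} \approx 29.875$)
$w{\left(P,W \right)} = - \frac{223}{8} - P$ ($w{\left(P,W \right)} = 2 - \left(P + \frac{239}{8}\right) = 2 - \left(\frac{239}{8} + P\right) = - \frac{223}{8} - P$)
$930 - w{\left(\frac{12}{-23} + \frac{35}{-5},-47 \right)} = 930 - \left(- \frac{223}{8} - \left(\frac{12}{-23} + \frac{35}{-5}\right)\right) = 930 - \left(- \frac{223}{8} - \left(12 \left(- \frac{1}{23}\right) + 35 \left(- \frac{1}{5}\right)\right)\right) = 930 - \left(- \frac{223}{8} - \left(- \frac{12}{23} - 7\right)\right) = 930 - \left(- \frac{223}{8} - - \frac{173}{23}\right) = 930 - \left(- \frac{223}{8} + \frac{173}{23}\right) = 930 - - \frac{3745}{184} = 930 + \frac{3745}{184} = \frac{174865}{184}$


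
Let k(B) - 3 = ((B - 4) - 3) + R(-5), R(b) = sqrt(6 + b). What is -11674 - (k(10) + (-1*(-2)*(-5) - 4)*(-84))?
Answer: -12857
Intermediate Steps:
k(B) = -3 + B (k(B) = 3 + (((B - 4) - 3) + sqrt(6 - 5)) = 3 + (((-4 + B) - 3) + sqrt(1)) = 3 + ((-7 + B) + 1) = 3 + (-6 + B) = -3 + B)
-11674 - (k(10) + (-1*(-2)*(-5) - 4)*(-84)) = -11674 - ((-3 + 10) + (-1*(-2)*(-5) - 4)*(-84)) = -11674 - (7 + (2*(-5) - 4)*(-84)) = -11674 - (7 + (-10 - 4)*(-84)) = -11674 - (7 - 14*(-84)) = -11674 - (7 + 1176) = -11674 - 1*1183 = -11674 - 1183 = -12857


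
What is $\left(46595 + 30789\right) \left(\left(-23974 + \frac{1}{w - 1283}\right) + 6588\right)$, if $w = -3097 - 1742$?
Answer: $- \frac{4118264002356}{3061} \approx -1.3454 \cdot 10^{9}$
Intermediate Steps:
$w = -4839$ ($w = -3097 - 1742 = -4839$)
$\left(46595 + 30789\right) \left(\left(-23974 + \frac{1}{w - 1283}\right) + 6588\right) = \left(46595 + 30789\right) \left(\left(-23974 + \frac{1}{-4839 - 1283}\right) + 6588\right) = 77384 \left(\left(-23974 + \frac{1}{-6122}\right) + 6588\right) = 77384 \left(\left(-23974 - \frac{1}{6122}\right) + 6588\right) = 77384 \left(- \frac{146768829}{6122} + 6588\right) = 77384 \left(- \frac{106437093}{6122}\right) = - \frac{4118264002356}{3061}$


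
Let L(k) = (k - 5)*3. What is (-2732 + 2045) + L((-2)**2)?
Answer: -690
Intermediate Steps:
L(k) = -15 + 3*k (L(k) = (-5 + k)*3 = -15 + 3*k)
(-2732 + 2045) + L((-2)**2) = (-2732 + 2045) + (-15 + 3*(-2)**2) = -687 + (-15 + 3*4) = -687 + (-15 + 12) = -687 - 3 = -690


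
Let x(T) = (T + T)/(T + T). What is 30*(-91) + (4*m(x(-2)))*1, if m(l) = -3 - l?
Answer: -2746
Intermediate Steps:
x(T) = 1 (x(T) = (2*T)/((2*T)) = (2*T)*(1/(2*T)) = 1)
30*(-91) + (4*m(x(-2)))*1 = 30*(-91) + (4*(-3 - 1*1))*1 = -2730 + (4*(-3 - 1))*1 = -2730 + (4*(-4))*1 = -2730 - 16*1 = -2730 - 16 = -2746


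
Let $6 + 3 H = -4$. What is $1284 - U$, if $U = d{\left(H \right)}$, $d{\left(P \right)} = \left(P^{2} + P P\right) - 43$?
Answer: $\frac{11743}{9} \approx 1304.8$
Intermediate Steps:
$H = - \frac{10}{3}$ ($H = -2 + \frac{1}{3} \left(-4\right) = -2 - \frac{4}{3} = - \frac{10}{3} \approx -3.3333$)
$d{\left(P \right)} = -43 + 2 P^{2}$ ($d{\left(P \right)} = \left(P^{2} + P^{2}\right) - 43 = 2 P^{2} - 43 = -43 + 2 P^{2}$)
$U = - \frac{187}{9}$ ($U = -43 + 2 \left(- \frac{10}{3}\right)^{2} = -43 + 2 \cdot \frac{100}{9} = -43 + \frac{200}{9} = - \frac{187}{9} \approx -20.778$)
$1284 - U = 1284 - - \frac{187}{9} = 1284 + \frac{187}{9} = \frac{11743}{9}$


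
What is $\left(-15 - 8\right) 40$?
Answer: $-920$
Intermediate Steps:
$\left(-15 - 8\right) 40 = \left(-23\right) 40 = -920$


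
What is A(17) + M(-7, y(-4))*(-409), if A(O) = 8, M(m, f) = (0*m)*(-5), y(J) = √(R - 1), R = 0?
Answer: 8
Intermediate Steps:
y(J) = I (y(J) = √(0 - 1) = √(-1) = I)
M(m, f) = 0 (M(m, f) = 0*(-5) = 0)
A(17) + M(-7, y(-4))*(-409) = 8 + 0*(-409) = 8 + 0 = 8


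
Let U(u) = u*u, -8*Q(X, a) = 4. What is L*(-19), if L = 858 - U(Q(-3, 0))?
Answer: -65189/4 ≈ -16297.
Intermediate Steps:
Q(X, a) = -1/2 (Q(X, a) = -1/8*4 = -1/2)
U(u) = u**2
L = 3431/4 (L = 858 - (-1/2)**2 = 858 - 1*1/4 = 858 - 1/4 = 3431/4 ≈ 857.75)
L*(-19) = (3431/4)*(-19) = -65189/4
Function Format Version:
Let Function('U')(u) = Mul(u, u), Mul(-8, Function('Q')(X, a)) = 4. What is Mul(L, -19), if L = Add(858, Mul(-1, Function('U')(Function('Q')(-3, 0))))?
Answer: Rational(-65189, 4) ≈ -16297.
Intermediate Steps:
Function('Q')(X, a) = Rational(-1, 2) (Function('Q')(X, a) = Mul(Rational(-1, 8), 4) = Rational(-1, 2))
Function('U')(u) = Pow(u, 2)
L = Rational(3431, 4) (L = Add(858, Mul(-1, Pow(Rational(-1, 2), 2))) = Add(858, Mul(-1, Rational(1, 4))) = Add(858, Rational(-1, 4)) = Rational(3431, 4) ≈ 857.75)
Mul(L, -19) = Mul(Rational(3431, 4), -19) = Rational(-65189, 4)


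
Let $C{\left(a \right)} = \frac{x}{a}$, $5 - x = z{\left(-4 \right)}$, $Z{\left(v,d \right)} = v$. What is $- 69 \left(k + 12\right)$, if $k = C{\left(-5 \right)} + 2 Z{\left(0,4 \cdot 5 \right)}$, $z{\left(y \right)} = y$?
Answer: $- \frac{3519}{5} \approx -703.8$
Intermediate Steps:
$x = 9$ ($x = 5 - -4 = 5 + 4 = 9$)
$C{\left(a \right)} = \frac{9}{a}$
$k = - \frac{9}{5}$ ($k = \frac{9}{-5} + 2 \cdot 0 = 9 \left(- \frac{1}{5}\right) + 0 = - \frac{9}{5} + 0 = - \frac{9}{5} \approx -1.8$)
$- 69 \left(k + 12\right) = - 69 \left(- \frac{9}{5} + 12\right) = \left(-69\right) \frac{51}{5} = - \frac{3519}{5}$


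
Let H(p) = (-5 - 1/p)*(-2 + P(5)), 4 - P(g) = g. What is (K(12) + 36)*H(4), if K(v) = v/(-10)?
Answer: 5481/10 ≈ 548.10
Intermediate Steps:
P(g) = 4 - g
K(v) = -v/10 (K(v) = v*(-⅒) = -v/10)
H(p) = 15 + 3/p (H(p) = (-5 - 1/p)*(-2 + (4 - 1*5)) = (-5 - 1/p)*(-2 + (4 - 5)) = (-5 - 1/p)*(-2 - 1) = (-5 - 1/p)*(-3) = 15 + 3/p)
(K(12) + 36)*H(4) = (-⅒*12 + 36)*(15 + 3/4) = (-6/5 + 36)*(15 + 3*(¼)) = 174*(15 + ¾)/5 = (174/5)*(63/4) = 5481/10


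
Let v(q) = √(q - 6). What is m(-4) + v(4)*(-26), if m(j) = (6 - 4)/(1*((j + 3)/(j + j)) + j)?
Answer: -16/31 - 26*I*√2 ≈ -0.51613 - 36.77*I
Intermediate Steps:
m(j) = 2/(j + (3 + j)/(2*j)) (m(j) = 2/(1*((3 + j)/((2*j))) + j) = 2/(1*((3 + j)*(1/(2*j))) + j) = 2/(1*((3 + j)/(2*j)) + j) = 2/((3 + j)/(2*j) + j) = 2/(j + (3 + j)/(2*j)))
v(q) = √(-6 + q)
m(-4) + v(4)*(-26) = 4*(-4)/(3 - 4 + 2*(-4)²) + √(-6 + 4)*(-26) = 4*(-4)/(3 - 4 + 2*16) + √(-2)*(-26) = 4*(-4)/(3 - 4 + 32) + (I*√2)*(-26) = 4*(-4)/31 - 26*I*√2 = 4*(-4)*(1/31) - 26*I*√2 = -16/31 - 26*I*√2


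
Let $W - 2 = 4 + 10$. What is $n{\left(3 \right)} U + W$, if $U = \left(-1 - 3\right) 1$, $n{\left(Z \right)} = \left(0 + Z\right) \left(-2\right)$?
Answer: $40$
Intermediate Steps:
$n{\left(Z \right)} = - 2 Z$ ($n{\left(Z \right)} = Z \left(-2\right) = - 2 Z$)
$W = 16$ ($W = 2 + \left(4 + 10\right) = 2 + 14 = 16$)
$U = -4$ ($U = \left(-4\right) 1 = -4$)
$n{\left(3 \right)} U + W = \left(-2\right) 3 \left(-4\right) + 16 = \left(-6\right) \left(-4\right) + 16 = 24 + 16 = 40$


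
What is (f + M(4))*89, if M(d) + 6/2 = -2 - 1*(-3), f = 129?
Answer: 11303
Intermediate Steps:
M(d) = -2 (M(d) = -3 + (-2 - 1*(-3)) = -3 + (-2 + 3) = -3 + 1 = -2)
(f + M(4))*89 = (129 - 2)*89 = 127*89 = 11303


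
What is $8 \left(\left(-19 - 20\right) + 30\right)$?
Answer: $-72$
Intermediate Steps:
$8 \left(\left(-19 - 20\right) + 30\right) = 8 \left(-39 + 30\right) = 8 \left(-9\right) = -72$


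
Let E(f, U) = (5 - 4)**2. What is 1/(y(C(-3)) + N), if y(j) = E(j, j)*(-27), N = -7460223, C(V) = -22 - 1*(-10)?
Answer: -1/7460250 ≈ -1.3404e-7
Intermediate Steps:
C(V) = -12 (C(V) = -22 + 10 = -12)
E(f, U) = 1 (E(f, U) = 1**2 = 1)
y(j) = -27 (y(j) = 1*(-27) = -27)
1/(y(C(-3)) + N) = 1/(-27 - 7460223) = 1/(-7460250) = -1/7460250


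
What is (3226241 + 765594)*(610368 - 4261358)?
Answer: -14574149666650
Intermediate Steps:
(3226241 + 765594)*(610368 - 4261358) = 3991835*(-3650990) = -14574149666650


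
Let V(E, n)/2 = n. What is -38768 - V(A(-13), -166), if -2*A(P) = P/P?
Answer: -38436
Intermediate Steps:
A(P) = -½ (A(P) = -P/(2*P) = -½*1 = -½)
V(E, n) = 2*n
-38768 - V(A(-13), -166) = -38768 - 2*(-166) = -38768 - 1*(-332) = -38768 + 332 = -38436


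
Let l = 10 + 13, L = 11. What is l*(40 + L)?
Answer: 1173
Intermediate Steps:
l = 23
l*(40 + L) = 23*(40 + 11) = 23*51 = 1173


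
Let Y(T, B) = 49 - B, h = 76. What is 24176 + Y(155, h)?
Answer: 24149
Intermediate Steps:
24176 + Y(155, h) = 24176 + (49 - 1*76) = 24176 + (49 - 76) = 24176 - 27 = 24149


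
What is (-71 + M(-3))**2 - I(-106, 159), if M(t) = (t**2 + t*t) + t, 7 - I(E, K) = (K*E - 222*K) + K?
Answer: -48864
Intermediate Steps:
I(E, K) = 7 + 221*K - E*K (I(E, K) = 7 - ((K*E - 222*K) + K) = 7 - ((E*K - 222*K) + K) = 7 - ((-222*K + E*K) + K) = 7 - (-221*K + E*K) = 7 + (221*K - E*K) = 7 + 221*K - E*K)
M(t) = t + 2*t**2 (M(t) = (t**2 + t**2) + t = 2*t**2 + t = t + 2*t**2)
(-71 + M(-3))**2 - I(-106, 159) = (-71 - 3*(1 + 2*(-3)))**2 - (7 + 221*159 - 1*(-106)*159) = (-71 - 3*(1 - 6))**2 - (7 + 35139 + 16854) = (-71 - 3*(-5))**2 - 1*52000 = (-71 + 15)**2 - 52000 = (-56)**2 - 52000 = 3136 - 52000 = -48864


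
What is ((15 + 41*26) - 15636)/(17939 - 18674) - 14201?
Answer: -2084636/147 ≈ -14181.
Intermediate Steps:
((15 + 41*26) - 15636)/(17939 - 18674) - 14201 = ((15 + 1066) - 15636)/(-735) - 14201 = (1081 - 15636)*(-1/735) - 14201 = -14555*(-1/735) - 14201 = 2911/147 - 14201 = -2084636/147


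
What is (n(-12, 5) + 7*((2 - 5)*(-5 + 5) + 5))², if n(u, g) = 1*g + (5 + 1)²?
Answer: 5776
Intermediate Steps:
n(u, g) = 36 + g (n(u, g) = g + 6² = g + 36 = 36 + g)
(n(-12, 5) + 7*((2 - 5)*(-5 + 5) + 5))² = ((36 + 5) + 7*((2 - 5)*(-5 + 5) + 5))² = (41 + 7*(-3*0 + 5))² = (41 + 7*(0 + 5))² = (41 + 7*5)² = (41 + 35)² = 76² = 5776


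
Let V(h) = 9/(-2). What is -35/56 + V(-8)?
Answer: -41/8 ≈ -5.1250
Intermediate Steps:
V(h) = -9/2 (V(h) = 9*(-1/2) = -9/2)
-35/56 + V(-8) = -35/56 - 9/2 = (1/56)*(-35) - 9/2 = -5/8 - 9/2 = -41/8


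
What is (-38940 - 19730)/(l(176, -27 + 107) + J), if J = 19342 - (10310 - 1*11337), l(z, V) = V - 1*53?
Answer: -29335/10198 ≈ -2.8765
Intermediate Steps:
l(z, V) = -53 + V (l(z, V) = V - 53 = -53 + V)
J = 20369 (J = 19342 - (10310 - 11337) = 19342 - 1*(-1027) = 19342 + 1027 = 20369)
(-38940 - 19730)/(l(176, -27 + 107) + J) = (-38940 - 19730)/((-53 + (-27 + 107)) + 20369) = -58670/((-53 + 80) + 20369) = -58670/(27 + 20369) = -58670/20396 = -58670*1/20396 = -29335/10198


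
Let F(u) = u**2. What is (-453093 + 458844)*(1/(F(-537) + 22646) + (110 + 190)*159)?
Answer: 85318474546251/311015 ≈ 2.7432e+8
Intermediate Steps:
(-453093 + 458844)*(1/(F(-537) + 22646) + (110 + 190)*159) = (-453093 + 458844)*(1/((-537)**2 + 22646) + (110 + 190)*159) = 5751*(1/(288369 + 22646) + 300*159) = 5751*(1/311015 + 47700) = 5751*(14835415501/311015) = 85318474546251/311015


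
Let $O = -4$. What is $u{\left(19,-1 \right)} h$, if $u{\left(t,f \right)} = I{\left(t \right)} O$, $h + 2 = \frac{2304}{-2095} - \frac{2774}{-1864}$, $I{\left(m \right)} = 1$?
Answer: $\frac{3146643}{488135} \approx 6.4463$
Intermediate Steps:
$h = - \frac{3146643}{1952540}$ ($h = -2 + \left(\frac{2304}{-2095} - \frac{2774}{-1864}\right) = -2 + \left(2304 \left(- \frac{1}{2095}\right) - - \frac{1387}{932}\right) = -2 + \left(- \frac{2304}{2095} + \frac{1387}{932}\right) = -2 + \frac{758437}{1952540} = - \frac{3146643}{1952540} \approx -1.6116$)
$u{\left(t,f \right)} = -4$ ($u{\left(t,f \right)} = 1 \left(-4\right) = -4$)
$u{\left(19,-1 \right)} h = \left(-4\right) \left(- \frac{3146643}{1952540}\right) = \frac{3146643}{488135}$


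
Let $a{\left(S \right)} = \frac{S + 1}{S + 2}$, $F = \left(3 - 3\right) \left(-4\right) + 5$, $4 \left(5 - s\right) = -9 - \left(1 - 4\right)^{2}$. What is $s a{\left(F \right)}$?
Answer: $\frac{57}{7} \approx 8.1429$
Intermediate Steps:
$s = \frac{19}{2}$ ($s = 5 - \frac{-9 - \left(1 - 4\right)^{2}}{4} = 5 - \frac{-9 - \left(-3\right)^{2}}{4} = 5 - \frac{-9 - 9}{4} = 5 - - \frac{9}{2} = 5 + \frac{9}{2} = \frac{19}{2} \approx 9.5$)
$F = 5$ ($F = \left(3 - 3\right) \left(-4\right) + 5 = 0 \left(-4\right) + 5 = 0 + 5 = 5$)
$a{\left(S \right)} = \frac{1 + S}{2 + S}$
$s a{\left(F \right)} = \frac{19 \frac{1 + 5}{2 + 5}}{2} = \frac{19 \cdot \frac{1}{7} \cdot 6}{2} = \frac{19}{2} \cdot \frac{6}{7} = \frac{57}{7}$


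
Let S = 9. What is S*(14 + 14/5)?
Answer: 756/5 ≈ 151.20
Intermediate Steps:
S*(14 + 14/5) = 9*(14 + 14/5) = 9*(84/5) = 756/5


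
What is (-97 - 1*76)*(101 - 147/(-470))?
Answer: -8237741/470 ≈ -17527.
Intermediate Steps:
(-97 - 1*76)*(101 - 147/(-470)) = (-97 - 76)*(101 - 147*(-1/470)) = -173*(101 + 147/470) = -173*47617/470 = -8237741/470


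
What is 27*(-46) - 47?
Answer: -1289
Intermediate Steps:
27*(-46) - 47 = -1242 - 47 = -1289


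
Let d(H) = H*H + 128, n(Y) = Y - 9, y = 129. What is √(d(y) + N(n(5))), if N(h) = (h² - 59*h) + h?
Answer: √17017 ≈ 130.45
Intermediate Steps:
n(Y) = -9 + Y
N(h) = h² - 58*h
d(H) = 128 + H² (d(H) = H² + 128 = 128 + H²)
√(d(y) + N(n(5))) = √((128 + 129²) + (-9 + 5)*(-58 + (-9 + 5))) = √((128 + 16641) - 4*(-58 - 4)) = √(16769 - 4*(-62)) = √(16769 + 248) = √17017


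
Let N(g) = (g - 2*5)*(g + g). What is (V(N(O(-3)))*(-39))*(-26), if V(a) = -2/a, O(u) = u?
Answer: -26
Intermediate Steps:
N(g) = 2*g*(-10 + g) (N(g) = (g - 10)*(2*g) = (-10 + g)*(2*g) = 2*g*(-10 + g))
(V(N(O(-3)))*(-39))*(-26) = (-2*(-1/(6*(-10 - 3)))*(-39))*(-26) = (-2/(2*(-3)*(-13))*(-39))*(-26) = (-2/78*(-39))*(-26) = (-2*1/78*(-39))*(-26) = -1/39*(-39)*(-26) = 1*(-26) = -26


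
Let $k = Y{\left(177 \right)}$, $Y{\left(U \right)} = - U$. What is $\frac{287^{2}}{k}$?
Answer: $- \frac{82369}{177} \approx -465.36$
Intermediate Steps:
$k = -177$ ($k = \left(-1\right) 177 = -177$)
$\frac{287^{2}}{k} = \frac{287^{2}}{-177} = 82369 \left(- \frac{1}{177}\right) = - \frac{82369}{177}$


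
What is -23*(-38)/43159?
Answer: 874/43159 ≈ 0.020251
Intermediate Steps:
-23*(-38)/43159 = 874*(1/43159) = 874/43159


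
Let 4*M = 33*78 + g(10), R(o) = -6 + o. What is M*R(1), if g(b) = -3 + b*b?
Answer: -13355/4 ≈ -3338.8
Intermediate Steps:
g(b) = -3 + b²
M = 2671/4 (M = (33*78 + (-3 + 10²))/4 = (2574 + (-3 + 100))/4 = (2574 + 97)/4 = (¼)*2671 = 2671/4 ≈ 667.75)
M*R(1) = 2671*(-6 + 1)/4 = (2671/4)*(-5) = -13355/4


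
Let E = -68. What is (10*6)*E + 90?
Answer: -3990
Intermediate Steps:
(10*6)*E + 90 = (10*6)*(-68) + 90 = 60*(-68) + 90 = -4080 + 90 = -3990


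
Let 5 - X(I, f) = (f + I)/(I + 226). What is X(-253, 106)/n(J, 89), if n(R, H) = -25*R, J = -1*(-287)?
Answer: 4/64575 ≈ 6.1943e-5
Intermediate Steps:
X(I, f) = 5 - (I + f)/(226 + I) (X(I, f) = 5 - (f + I)/(I + 226) = 5 - (I + f)/(226 + I))
J = 287
X(-253, 106)/n(J, 89) = ((1130 - 1*106 + 4*(-253))/(226 - 253))/((-25*287)) = ((1130 - 106 - 1012)/(-27))/(-7175) = -1/27*12*(-1/7175) = -4/9*(-1/7175) = 4/64575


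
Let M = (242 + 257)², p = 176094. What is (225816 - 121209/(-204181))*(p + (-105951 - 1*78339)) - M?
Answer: -377947566262561/204181 ≈ -1.8510e+9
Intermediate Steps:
M = 249001 (M = 499² = 249001)
(225816 - 121209/(-204181))*(p + (-105951 - 1*78339)) - M = (225816 - 121209/(-204181))*(176094 + (-105951 - 1*78339)) - 1*249001 = (225816 - 121209*(-1/204181))*(176094 + (-105951 - 78339)) - 249001 = (225816 + 121209/204181)*(176094 - 184290) - 249001 = (46107457905/204181)*(-8196) - 249001 = -377896724989380/204181 - 249001 = -377947566262561/204181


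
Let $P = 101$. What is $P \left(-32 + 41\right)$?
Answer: $909$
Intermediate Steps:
$P \left(-32 + 41\right) = 101 \left(-32 + 41\right) = 101 \cdot 9 = 909$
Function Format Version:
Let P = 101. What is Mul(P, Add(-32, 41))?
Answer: 909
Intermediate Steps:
Mul(P, Add(-32, 41)) = Mul(101, Add(-32, 41)) = Mul(101, 9) = 909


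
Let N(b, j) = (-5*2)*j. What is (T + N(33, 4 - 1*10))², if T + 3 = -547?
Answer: 240100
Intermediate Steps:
N(b, j) = -10*j
T = -550 (T = -3 - 547 = -550)
(T + N(33, 4 - 1*10))² = (-550 - 10*(4 - 1*10))² = (-550 - 10*(4 - 10))² = (-550 - 10*(-6))² = (-550 + 60)² = (-490)² = 240100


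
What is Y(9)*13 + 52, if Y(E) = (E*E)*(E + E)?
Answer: 19006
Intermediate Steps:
Y(E) = 2*E³ (Y(E) = E²*(2*E) = 2*E³)
Y(9)*13 + 52 = (2*9³)*13 + 52 = (2*729)*13 + 52 = 1458*13 + 52 = 18954 + 52 = 19006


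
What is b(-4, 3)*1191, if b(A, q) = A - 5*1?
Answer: -10719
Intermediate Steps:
b(A, q) = -5 + A (b(A, q) = A - 5 = -5 + A)
b(-4, 3)*1191 = (-5 - 4)*1191 = -9*1191 = -10719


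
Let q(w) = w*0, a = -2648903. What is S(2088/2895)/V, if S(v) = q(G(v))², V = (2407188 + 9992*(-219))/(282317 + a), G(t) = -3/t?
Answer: 0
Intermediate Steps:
V = -36490/394431 (V = (2407188 + 9992*(-219))/(282317 - 2648903) = (2407188 - 2188248)/(-2366586) = 218940*(-1/2366586) = -36490/394431 ≈ -0.092513)
q(w) = 0
S(v) = 0 (S(v) = 0² = 0)
S(2088/2895)/V = 0/(-36490/394431) = 0*(-394431/36490) = 0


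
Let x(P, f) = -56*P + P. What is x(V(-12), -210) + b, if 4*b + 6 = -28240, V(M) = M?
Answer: -12803/2 ≈ -6401.5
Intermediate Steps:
x(P, f) = -55*P
b = -14123/2 (b = -3/2 + (¼)*(-28240) = -3/2 - 7060 = -14123/2 ≈ -7061.5)
x(V(-12), -210) + b = -55*(-12) - 14123/2 = 660 - 14123/2 = -12803/2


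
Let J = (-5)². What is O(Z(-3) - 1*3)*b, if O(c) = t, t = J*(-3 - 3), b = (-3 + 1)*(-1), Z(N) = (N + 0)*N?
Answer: -300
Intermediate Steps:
J = 25
Z(N) = N² (Z(N) = N*N = N²)
b = 2 (b = -2*(-1) = 2)
t = -150 (t = 25*(-3 - 3) = 25*(-6) = -150)
O(c) = -150
O(Z(-3) - 1*3)*b = -150*2 = -300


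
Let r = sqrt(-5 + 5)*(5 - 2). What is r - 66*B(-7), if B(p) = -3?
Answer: 198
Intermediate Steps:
r = 0 (r = sqrt(0)*3 = 0*3 = 0)
r - 66*B(-7) = 0 - 66*(-3) = 0 + 198 = 198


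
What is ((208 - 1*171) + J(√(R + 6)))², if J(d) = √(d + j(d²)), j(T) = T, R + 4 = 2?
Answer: (37 + √6)² ≈ 1556.3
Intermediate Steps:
R = -2 (R = -4 + 2 = -2)
J(d) = √(d + d²)
((208 - 1*171) + J(√(R + 6)))² = ((208 - 1*171) + √(√(-2 + 6)*(1 + √(-2 + 6))))² = ((208 - 171) + √(√4*(1 + √4)))² = (37 + √(2*(1 + 2)))² = (37 + √(2*3))² = (37 + √6)²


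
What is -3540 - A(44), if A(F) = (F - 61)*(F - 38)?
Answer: -3438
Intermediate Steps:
A(F) = (-61 + F)*(-38 + F)
-3540 - A(44) = -3540 - (2318 + 44² - 99*44) = -3540 - (2318 + 1936 - 4356) = -3540 - 1*(-102) = -3540 + 102 = -3438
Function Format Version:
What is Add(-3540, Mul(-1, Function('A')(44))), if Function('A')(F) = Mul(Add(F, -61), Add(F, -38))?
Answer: -3438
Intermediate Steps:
Function('A')(F) = Mul(Add(-61, F), Add(-38, F))
Add(-3540, Mul(-1, Function('A')(44))) = Add(-3540, Mul(-1, Add(2318, Pow(44, 2), Mul(-99, 44)))) = Add(-3540, Mul(-1, Add(2318, 1936, -4356))) = Add(-3540, Mul(-1, -102)) = Add(-3540, 102) = -3438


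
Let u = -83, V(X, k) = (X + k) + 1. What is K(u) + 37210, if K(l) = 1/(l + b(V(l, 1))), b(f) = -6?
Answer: 3311689/89 ≈ 37210.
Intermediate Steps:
V(X, k) = 1 + X + k
K(l) = 1/(-6 + l) (K(l) = 1/(l - 6) = 1/(-6 + l))
K(u) + 37210 = 1/(-6 - 83) + 37210 = 1/(-89) + 37210 = -1/89 + 37210 = 3311689/89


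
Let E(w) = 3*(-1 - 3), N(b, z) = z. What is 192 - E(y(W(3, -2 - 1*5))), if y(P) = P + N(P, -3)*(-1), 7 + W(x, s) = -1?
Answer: 204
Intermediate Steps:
W(x, s) = -8 (W(x, s) = -7 - 1 = -8)
y(P) = 3 + P (y(P) = P - 3*(-1) = P + 3 = 3 + P)
E(w) = -12 (E(w) = 3*(-4) = -12)
192 - E(y(W(3, -2 - 1*5))) = 192 - 1*(-12) = 192 + 12 = 204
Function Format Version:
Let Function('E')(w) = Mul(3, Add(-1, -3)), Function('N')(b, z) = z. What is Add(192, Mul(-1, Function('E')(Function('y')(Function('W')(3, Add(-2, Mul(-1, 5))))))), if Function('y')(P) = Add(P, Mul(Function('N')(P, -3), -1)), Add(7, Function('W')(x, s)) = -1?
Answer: 204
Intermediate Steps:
Function('W')(x, s) = -8 (Function('W')(x, s) = Add(-7, -1) = -8)
Function('y')(P) = Add(3, P) (Function('y')(P) = Add(P, Mul(-3, -1)) = Add(P, 3) = Add(3, P))
Function('E')(w) = -12 (Function('E')(w) = Mul(3, -4) = -12)
Add(192, Mul(-1, Function('E')(Function('y')(Function('W')(3, Add(-2, Mul(-1, 5))))))) = Add(192, Mul(-1, -12)) = Add(192, 12) = 204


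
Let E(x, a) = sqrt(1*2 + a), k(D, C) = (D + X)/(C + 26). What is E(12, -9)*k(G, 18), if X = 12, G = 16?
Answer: 7*I*sqrt(7)/11 ≈ 1.6837*I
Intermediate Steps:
k(D, C) = (12 + D)/(26 + C) (k(D, C) = (D + 12)/(C + 26) = (12 + D)/(26 + C))
E(x, a) = sqrt(2 + a)
E(12, -9)*k(G, 18) = sqrt(2 - 9)*((12 + 16)/(26 + 18)) = sqrt(-7)*(28/44) = (I*sqrt(7))*((1/44)*28) = (I*sqrt(7))*(7/11) = 7*I*sqrt(7)/11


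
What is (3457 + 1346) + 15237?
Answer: 20040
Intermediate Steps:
(3457 + 1346) + 15237 = 4803 + 15237 = 20040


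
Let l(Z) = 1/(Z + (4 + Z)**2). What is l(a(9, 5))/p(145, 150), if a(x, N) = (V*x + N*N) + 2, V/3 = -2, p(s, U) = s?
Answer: 1/72790 ≈ 1.3738e-5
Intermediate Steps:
V = -6 (V = 3*(-2) = -6)
a(x, N) = 2 + N**2 - 6*x (a(x, N) = (-6*x + N*N) + 2 = (-6*x + N**2) + 2 = (N**2 - 6*x) + 2 = 2 + N**2 - 6*x)
l(a(9, 5))/p(145, 150) = 1/(((2 + 5**2 - 6*9) + (4 + (2 + 5**2 - 6*9))**2)*145) = (1/145)/((2 + 25 - 54) + (4 + (2 + 25 - 54))**2) = (1/145)/(-27 + (4 - 27)**2) = (1/145)/(-27 + (-23)**2) = (1/145)/(-27 + 529) = (1/145)/502 = (1/502)*(1/145) = 1/72790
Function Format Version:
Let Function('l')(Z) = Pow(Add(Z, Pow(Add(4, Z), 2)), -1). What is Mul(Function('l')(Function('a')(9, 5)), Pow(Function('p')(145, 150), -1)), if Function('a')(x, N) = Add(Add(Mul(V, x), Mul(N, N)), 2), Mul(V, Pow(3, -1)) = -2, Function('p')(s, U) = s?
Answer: Rational(1, 72790) ≈ 1.3738e-5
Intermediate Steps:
V = -6 (V = Mul(3, -2) = -6)
Function('a')(x, N) = Add(2, Pow(N, 2), Mul(-6, x)) (Function('a')(x, N) = Add(Add(Mul(-6, x), Mul(N, N)), 2) = Add(Add(Mul(-6, x), Pow(N, 2)), 2) = Add(Add(Pow(N, 2), Mul(-6, x)), 2) = Add(2, Pow(N, 2), Mul(-6, x)))
Mul(Function('l')(Function('a')(9, 5)), Pow(Function('p')(145, 150), -1)) = Mul(Pow(Add(Add(2, Pow(5, 2), Mul(-6, 9)), Pow(Add(4, Add(2, Pow(5, 2), Mul(-6, 9))), 2)), -1), Pow(145, -1)) = Mul(Pow(Add(Add(2, 25, -54), Pow(Add(4, Add(2, 25, -54)), 2)), -1), Rational(1, 145)) = Mul(Pow(Add(-27, Pow(Add(4, -27), 2)), -1), Rational(1, 145)) = Mul(Pow(Add(-27, Pow(-23, 2)), -1), Rational(1, 145)) = Mul(Pow(Add(-27, 529), -1), Rational(1, 145)) = Mul(Pow(502, -1), Rational(1, 145)) = Mul(Rational(1, 502), Rational(1, 145)) = Rational(1, 72790)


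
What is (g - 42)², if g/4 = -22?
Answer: 16900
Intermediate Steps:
g = -88 (g = 4*(-22) = -88)
(g - 42)² = (-88 - 42)² = (-130)² = 16900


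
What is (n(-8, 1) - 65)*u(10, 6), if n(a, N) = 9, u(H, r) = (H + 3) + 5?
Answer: -1008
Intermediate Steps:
u(H, r) = 8 + H (u(H, r) = (3 + H) + 5 = 8 + H)
(n(-8, 1) - 65)*u(10, 6) = (9 - 65)*(8 + 10) = -56*18 = -1008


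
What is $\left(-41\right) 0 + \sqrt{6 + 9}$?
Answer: $\sqrt{15} \approx 3.873$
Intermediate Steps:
$\left(-41\right) 0 + \sqrt{6 + 9} = 0 + \sqrt{15} = \sqrt{15}$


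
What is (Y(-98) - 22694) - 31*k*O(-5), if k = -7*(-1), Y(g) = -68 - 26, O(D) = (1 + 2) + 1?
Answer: -23656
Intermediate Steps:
O(D) = 4 (O(D) = 3 + 1 = 4)
Y(g) = -94
k = 7
(Y(-98) - 22694) - 31*k*O(-5) = (-94 - 22694) - 31*7*4 = -22788 - 217*4 = -22788 - 1*868 = -22788 - 868 = -23656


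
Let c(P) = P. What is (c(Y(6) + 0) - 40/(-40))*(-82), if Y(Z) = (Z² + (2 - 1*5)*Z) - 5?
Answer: -1148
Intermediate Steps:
Y(Z) = -5 + Z² - 3*Z (Y(Z) = (Z² + (2 - 5)*Z) - 5 = (Z² - 3*Z) - 5 = -5 + Z² - 3*Z)
(c(Y(6) + 0) - 40/(-40))*(-82) = (((-5 + 6² - 3*6) + 0) - 40/(-40))*(-82) = (((-5 + 36 - 18) + 0) - 40*(-1/40))*(-82) = ((13 + 0) + 1)*(-82) = (13 + 1)*(-82) = 14*(-82) = -1148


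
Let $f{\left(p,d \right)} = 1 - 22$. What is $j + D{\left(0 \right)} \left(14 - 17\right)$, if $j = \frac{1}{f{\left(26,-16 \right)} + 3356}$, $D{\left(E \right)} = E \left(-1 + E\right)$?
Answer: $\frac{1}{3335} \approx 0.00029985$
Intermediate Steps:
$f{\left(p,d \right)} = -21$
$j = \frac{1}{3335}$ ($j = \frac{1}{-21 + 3356} = \frac{1}{3335} \approx 0.00029985$)
$j + D{\left(0 \right)} \left(14 - 17\right) = \frac{1}{3335} + 0 \left(-1 + 0\right) \left(14 - 17\right) = \frac{1}{3335} + 0 \left(-1\right) \left(-3\right) = \frac{1}{3335} + 0 \left(-3\right) = \frac{1}{3335} + 0 = \frac{1}{3335}$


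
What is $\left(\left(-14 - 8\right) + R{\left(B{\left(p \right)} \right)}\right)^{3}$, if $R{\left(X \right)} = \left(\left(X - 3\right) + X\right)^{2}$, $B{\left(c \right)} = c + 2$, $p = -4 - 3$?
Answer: $3176523$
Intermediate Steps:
$p = -7$
$B{\left(c \right)} = 2 + c$
$R{\left(X \right)} = \left(-3 + 2 X\right)^{2}$ ($R{\left(X \right)} = \left(\left(X - 3\right) + X\right)^{2} = \left(\left(-3 + X\right) + X\right)^{2} = \left(-3 + 2 X\right)^{2}$)
$\left(\left(-14 - 8\right) + R{\left(B{\left(p \right)} \right)}\right)^{3} = \left(\left(-14 - 8\right) + \left(-3 + 2 \left(2 - 7\right)\right)^{2}\right)^{3} = \left(\left(-14 - 8\right) + \left(-3 + 2 \left(-5\right)\right)^{2}\right)^{3} = \left(\left(-14 - 8\right) + \left(-3 - 10\right)^{2}\right)^{3} = \left(-22 + \left(-13\right)^{2}\right)^{3} = \left(-22 + 169\right)^{3} = 147^{3} = 3176523$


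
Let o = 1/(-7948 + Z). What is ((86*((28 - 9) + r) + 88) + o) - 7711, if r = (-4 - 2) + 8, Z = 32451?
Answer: -142533950/24503 ≈ -5817.0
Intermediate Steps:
r = 2 (r = -6 + 8 = 2)
o = 1/24503 (o = 1/(-7948 + 32451) = 1/24503 ≈ 4.0811e-5)
((86*((28 - 9) + r) + 88) + o) - 7711 = ((86*((28 - 9) + 2) + 88) + 1/24503) - 7711 = ((86*(19 + 2) + 88) + 1/24503) - 7711 = ((86*21 + 88) + 1/24503) - 7711 = ((1806 + 88) + 1/24503) - 7711 = (1894 + 1/24503) - 7711 = 46408683/24503 - 7711 = -142533950/24503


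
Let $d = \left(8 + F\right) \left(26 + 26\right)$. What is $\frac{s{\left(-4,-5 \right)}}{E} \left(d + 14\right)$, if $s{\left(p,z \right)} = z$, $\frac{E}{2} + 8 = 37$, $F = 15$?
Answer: $- \frac{3025}{29} \approx -104.31$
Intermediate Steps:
$E = 58$ ($E = -16 + 2 \cdot 37 = -16 + 74 = 58$)
$d = 1196$ ($d = \left(8 + 15\right) \left(26 + 26\right) = 23 \cdot 52 = 1196$)
$\frac{s{\left(-4,-5 \right)}}{E} \left(d + 14\right) = - \frac{5}{58} \left(1196 + 14\right) = \left(-5\right) \frac{1}{58} \cdot 1210 = \left(- \frac{5}{58}\right) 1210 = - \frac{3025}{29}$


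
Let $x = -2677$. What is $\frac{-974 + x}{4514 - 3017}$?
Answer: $- \frac{1217}{499} \approx -2.4389$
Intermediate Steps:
$\frac{-974 + x}{4514 - 3017} = \frac{-974 - 2677}{4514 - 3017} = - \frac{3651}{1497} = \left(-3651\right) \frac{1}{1497} = - \frac{1217}{499}$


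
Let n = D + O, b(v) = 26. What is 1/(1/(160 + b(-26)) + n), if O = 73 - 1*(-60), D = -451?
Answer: -186/59147 ≈ -0.0031447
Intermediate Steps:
O = 133 (O = 73 + 60 = 133)
n = -318 (n = -451 + 133 = -318)
1/(1/(160 + b(-26)) + n) = 1/(1/(160 + 26) - 318) = 1/(1/186 - 318) = 1/(-59147/186) = -186/59147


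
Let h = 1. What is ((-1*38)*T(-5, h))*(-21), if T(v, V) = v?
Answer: -3990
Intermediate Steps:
((-1*38)*T(-5, h))*(-21) = (-1*38*(-5))*(-21) = -38*(-5)*(-21) = 190*(-21) = -3990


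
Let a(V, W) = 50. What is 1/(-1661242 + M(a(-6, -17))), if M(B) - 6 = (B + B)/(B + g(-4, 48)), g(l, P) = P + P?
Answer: -73/121270178 ≈ -6.0196e-7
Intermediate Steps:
g(l, P) = 2*P
M(B) = 6 + 2*B/(96 + B) (M(B) = 6 + (B + B)/(B + 2*48) = 6 + (2*B)/(B + 96) = 6 + (2*B)/(96 + B) = 6 + 2*B/(96 + B))
1/(-1661242 + M(a(-6, -17))) = 1/(-1661242 + 8*(72 + 50)/(96 + 50)) = 1/(-1661242 + 8*122/146) = 1/(-1661242 + 8*(1/146)*122) = 1/(-1661242 + 488/73) = 1/(-121270178/73) = -73/121270178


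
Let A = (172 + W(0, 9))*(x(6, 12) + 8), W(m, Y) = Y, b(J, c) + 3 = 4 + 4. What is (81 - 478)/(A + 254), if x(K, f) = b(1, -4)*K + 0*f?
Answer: -397/7132 ≈ -0.055665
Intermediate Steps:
b(J, c) = 5 (b(J, c) = -3 + (4 + 4) = -3 + 8 = 5)
x(K, f) = 5*K (x(K, f) = 5*K + 0*f = 5*K + 0 = 5*K)
A = 6878 (A = (172 + 9)*(5*6 + 8) = 181*(30 + 8) = 181*38 = 6878)
(81 - 478)/(A + 254) = (81 - 478)/(6878 + 254) = -397/7132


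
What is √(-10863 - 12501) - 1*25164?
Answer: -25164 + 6*I*√649 ≈ -25164.0 + 152.85*I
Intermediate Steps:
√(-10863 - 12501) - 1*25164 = √(-23364) - 25164 = 6*I*√649 - 25164 = -25164 + 6*I*√649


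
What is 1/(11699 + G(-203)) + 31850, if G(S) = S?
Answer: 366147601/11496 ≈ 31850.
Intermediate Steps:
1/(11699 + G(-203)) + 31850 = 1/(11699 - 203) + 31850 = 1/11496 + 31850 = 366147601/11496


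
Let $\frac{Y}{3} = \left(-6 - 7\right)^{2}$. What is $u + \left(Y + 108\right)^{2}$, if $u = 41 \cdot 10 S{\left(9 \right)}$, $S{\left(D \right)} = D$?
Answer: $381915$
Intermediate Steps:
$Y = 507$ ($Y = 3 \left(-6 - 7\right)^{2} = 3 \left(-13\right)^{2} = 3 \cdot 169 = 507$)
$u = 3690$ ($u = 41 \cdot 10 \cdot 9 = 410 \cdot 9 = 3690$)
$u + \left(Y + 108\right)^{2} = 3690 + \left(507 + 108\right)^{2} = 3690 + 615^{2} = 3690 + 378225 = 381915$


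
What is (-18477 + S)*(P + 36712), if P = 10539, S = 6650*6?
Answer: 1012258173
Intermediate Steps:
S = 39900
(-18477 + S)*(P + 36712) = (-18477 + 39900)*(10539 + 36712) = 21423*47251 = 1012258173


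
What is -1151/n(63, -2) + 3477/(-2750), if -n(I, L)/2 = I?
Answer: 681787/86625 ≈ 7.8706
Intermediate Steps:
n(I, L) = -2*I
-1151/n(63, -2) + 3477/(-2750) = -1151/((-2*63)) + 3477/(-2750) = -1151/(-126) + 3477*(-1/2750) = -1151*(-1/126) - 3477/2750 = 1151/126 - 3477/2750 = 681787/86625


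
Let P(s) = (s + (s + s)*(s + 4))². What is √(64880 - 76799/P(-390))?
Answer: √5866091209291201/300690 ≈ 254.72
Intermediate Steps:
P(s) = (s + 2*s*(4 + s))² (P(s) = (s + (2*s)*(4 + s))² = (s + 2*s*(4 + s))²)
√(64880 - 76799/P(-390)) = √(64880 - 76799*1/(152100*(9 + 2*(-390))²)) = √(64880 - 76799*1/(152100*(9 - 780)²)) = √(64880 - 76799/(152100*(-771)²)) = √(64880 - 76799/(152100*594441)) = √(64880 - 76799/90414476100) = √(5866091209291201/90414476100) = √5866091209291201/300690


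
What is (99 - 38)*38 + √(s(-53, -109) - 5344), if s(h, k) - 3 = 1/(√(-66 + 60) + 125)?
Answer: 2318 + √(-26631729674 - 319*I*√6)/2233 ≈ 2318.0 - 73.082*I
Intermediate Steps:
s(h, k) = 3 + 1/(125 + I*√6) (s(h, k) = 3 + 1/(√(-66 + 60) + 125) = 3 + 1/(√(-6) + 125) = 3 + 1/(I*√6 + 125) = 3 + 1/(125 + I*√6))
(99 - 38)*38 + √(s(-53, -109) - 5344) = (99 - 38)*38 + √((47018/15631 - I*√6/15631) - 5344) = 61*38 + √(-83485046/15631 - I*√6/15631) = 2318 + √(-83485046/15631 - I*√6/15631)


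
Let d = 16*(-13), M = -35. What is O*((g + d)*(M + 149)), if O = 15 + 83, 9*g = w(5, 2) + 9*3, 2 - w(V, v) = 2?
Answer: -2290260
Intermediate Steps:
d = -208
w(V, v) = 0 (w(V, v) = 2 - 1*2 = 2 - 2 = 0)
g = 3 (g = (0 + 9*3)/9 = (0 + 27)/9 = (⅑)*27 = 3)
O = 98
O*((g + d)*(M + 149)) = 98*((3 - 208)*(-35 + 149)) = 98*(-205*114) = 98*(-23370) = -2290260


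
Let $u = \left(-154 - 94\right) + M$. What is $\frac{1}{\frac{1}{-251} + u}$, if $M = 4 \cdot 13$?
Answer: $- \frac{251}{49197} \approx -0.0051019$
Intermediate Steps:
$M = 52$
$u = -196$ ($u = \left(-154 - 94\right) + 52 = -248 + 52 = -196$)
$\frac{1}{\frac{1}{-251} + u} = \frac{1}{\frac{1}{-251} - 196} = \frac{1}{- \frac{1}{251} - 196} = \frac{1}{- \frac{49197}{251}} = - \frac{251}{49197}$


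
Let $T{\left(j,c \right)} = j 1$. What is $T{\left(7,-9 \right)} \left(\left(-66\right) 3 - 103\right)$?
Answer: $-2107$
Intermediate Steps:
$T{\left(j,c \right)} = j$
$T{\left(7,-9 \right)} \left(\left(-66\right) 3 - 103\right) = 7 \left(\left(-66\right) 3 - 103\right) = 7 \left(-198 - 103\right) = 7 \left(-301\right) = -2107$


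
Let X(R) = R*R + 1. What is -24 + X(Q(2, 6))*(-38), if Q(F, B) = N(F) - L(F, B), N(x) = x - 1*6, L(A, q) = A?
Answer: -1430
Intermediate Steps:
N(x) = -6 + x (N(x) = x - 6 = -6 + x)
Q(F, B) = -6 (Q(F, B) = (-6 + F) - F = -6)
X(R) = 1 + R² (X(R) = R² + 1 = 1 + R²)
-24 + X(Q(2, 6))*(-38) = -24 + (1 + (-6)²)*(-38) = -24 + (1 + 36)*(-38) = -24 + 37*(-38) = -24 - 1406 = -1430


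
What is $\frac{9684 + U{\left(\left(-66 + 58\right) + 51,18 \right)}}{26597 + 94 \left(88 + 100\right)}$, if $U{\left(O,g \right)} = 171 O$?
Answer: $\frac{17037}{44269} \approx 0.38485$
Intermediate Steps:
$\frac{9684 + U{\left(\left(-66 + 58\right) + 51,18 \right)}}{26597 + 94 \left(88 + 100\right)} = \frac{9684 + 171 \left(\left(-66 + 58\right) + 51\right)}{26597 + 94 \left(88 + 100\right)} = \frac{9684 + 171 \left(-8 + 51\right)}{26597 + 94 \cdot 188} = \frac{9684 + 171 \cdot 43}{26597 + 17672} = \frac{9684 + 7353}{44269} = 17037 \cdot \frac{1}{44269} = \frac{17037}{44269}$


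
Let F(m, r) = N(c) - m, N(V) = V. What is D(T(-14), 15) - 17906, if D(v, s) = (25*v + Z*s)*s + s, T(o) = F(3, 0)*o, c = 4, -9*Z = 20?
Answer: -23641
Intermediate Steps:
Z = -20/9 (Z = -⅑*20 = -20/9 ≈ -2.2222)
F(m, r) = 4 - m
T(o) = o (T(o) = (4 - 1*3)*o = (4 - 3)*o = 1*o = o)
D(v, s) = s + s*(25*v - 20*s/9) (D(v, s) = (25*v - 20*s/9)*s + s = s*(25*v - 20*s/9) + s = s + s*(25*v - 20*s/9))
D(T(-14), 15) - 17906 = (⅑)*15*(9 - 20*15 + 225*(-14)) - 17906 = (⅑)*15*(9 - 300 - 3150) - 17906 = (⅑)*15*(-3441) - 17906 = -5735 - 17906 = -23641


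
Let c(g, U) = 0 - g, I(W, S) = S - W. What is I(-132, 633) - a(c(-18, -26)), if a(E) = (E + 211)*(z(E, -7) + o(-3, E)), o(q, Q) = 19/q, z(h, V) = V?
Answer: 11455/3 ≈ 3818.3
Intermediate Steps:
c(g, U) = -g
a(E) = -8440/3 - 40*E/3 (a(E) = (E + 211)*(-7 + 19/(-3)) = (211 + E)*(-7 + 19*(-1/3)) = (211 + E)*(-7 - 19/3) = (211 + E)*(-40/3) = -8440/3 - 40*E/3)
I(-132, 633) - a(c(-18, -26)) = (633 - 1*(-132)) - (-8440/3 - (-40)*(-18)/3) = (633 + 132) - (-8440/3 - 40/3*18) = 765 - (-8440/3 - 240) = 765 - 1*(-9160/3) = 765 + 9160/3 = 11455/3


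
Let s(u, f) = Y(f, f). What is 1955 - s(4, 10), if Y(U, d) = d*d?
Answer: 1855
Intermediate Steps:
Y(U, d) = d²
s(u, f) = f²
1955 - s(4, 10) = 1955 - 1*10² = 1955 - 1*100 = 1955 - 100 = 1855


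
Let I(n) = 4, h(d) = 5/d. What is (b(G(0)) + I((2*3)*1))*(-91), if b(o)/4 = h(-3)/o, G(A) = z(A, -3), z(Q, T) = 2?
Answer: -182/3 ≈ -60.667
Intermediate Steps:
G(A) = 2
b(o) = -20/(3*o) (b(o) = 4*((5/(-3))/o) = 4*((5*(-⅓))/o) = 4*(-5/(3*o)) = -20/(3*o))
(b(G(0)) + I((2*3)*1))*(-91) = (-20/3/2 + 4)*(-91) = (-20/3*½ + 4)*(-91) = (-10/3 + 4)*(-91) = (⅔)*(-91) = -182/3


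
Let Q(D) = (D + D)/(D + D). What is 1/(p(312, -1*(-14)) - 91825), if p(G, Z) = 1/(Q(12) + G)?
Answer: -313/28741224 ≈ -1.0890e-5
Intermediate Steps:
Q(D) = 1 (Q(D) = (2*D)/((2*D)) = (2*D)*(1/(2*D)) = 1)
p(G, Z) = 1/(1 + G)
1/(p(312, -1*(-14)) - 91825) = 1/(1/(1 + 312) - 91825) = 1/(1/313 - 91825) = 1/(-28741224/313) = -313/28741224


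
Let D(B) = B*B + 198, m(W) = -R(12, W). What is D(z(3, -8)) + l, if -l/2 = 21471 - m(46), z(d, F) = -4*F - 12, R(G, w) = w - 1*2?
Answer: -42432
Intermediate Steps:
R(G, w) = -2 + w (R(G, w) = w - 2 = -2 + w)
z(d, F) = -12 - 4*F
m(W) = 2 - W (m(W) = -(-2 + W) = 2 - W)
D(B) = 198 + B**2 (D(B) = B**2 + 198 = 198 + B**2)
l = -43030 (l = -2*(21471 - (2 - 1*46)) = -2*(21471 - (2 - 46)) = -2*(21471 - 1*(-44)) = -2*(21471 + 44) = -2*21515 = -43030)
D(z(3, -8)) + l = (198 + (-12 - 4*(-8))**2) - 43030 = (198 + (-12 + 32)**2) - 43030 = (198 + 20**2) - 43030 = (198 + 400) - 43030 = 598 - 43030 = -42432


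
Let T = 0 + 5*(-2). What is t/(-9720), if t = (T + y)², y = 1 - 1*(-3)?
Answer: -1/270 ≈ -0.0037037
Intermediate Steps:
y = 4 (y = 1 + 3 = 4)
T = -10 (T = 0 - 10 = -10)
t = 36 (t = (-10 + 4)² = (-6)² = 36)
t/(-9720) = 36/(-9720) = 36*(-1/9720) = -1/270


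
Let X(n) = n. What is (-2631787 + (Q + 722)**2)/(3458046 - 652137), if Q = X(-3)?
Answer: -704942/935303 ≈ -0.75370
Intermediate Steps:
Q = -3
(-2631787 + (Q + 722)**2)/(3458046 - 652137) = (-2631787 + (-3 + 722)**2)/(3458046 - 652137) = (-2631787 + 719**2)/2805909 = (-2631787 + 516961)*(1/2805909) = -2114826*1/2805909 = -704942/935303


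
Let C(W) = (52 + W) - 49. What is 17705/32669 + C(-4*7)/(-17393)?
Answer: 308759790/568211917 ≈ 0.54339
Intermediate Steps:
C(W) = 3 + W
17705/32669 + C(-4*7)/(-17393) = 17705/32669 + (3 - 4*7)/(-17393) = 17705*(1/32669) + (3 - 28)*(-1/17393) = 17705/32669 - 25*(-1/17393) = 17705/32669 + 25/17393 = 308759790/568211917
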